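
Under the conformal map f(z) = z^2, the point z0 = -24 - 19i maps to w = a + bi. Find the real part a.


Step 1: z0 = -24 - 19i
Step 2: z0^2 = (-24)^2 - (-19)^2 + 912i
Step 3: real part = 576 - 361 = 215

215


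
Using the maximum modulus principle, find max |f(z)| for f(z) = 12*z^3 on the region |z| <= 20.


Step 1: On |z| = 20, |f(z)| = 12 * |z|^3 = 12 * 20^3
Step 2: By maximum modulus principle, maximum is on boundary.
Step 3: Maximum = 12 * 8000 = 96000

96000


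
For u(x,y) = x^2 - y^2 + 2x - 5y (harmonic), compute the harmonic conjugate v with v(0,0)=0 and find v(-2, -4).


Step 1: v_x = -u_y = 2y + 5
Step 2: v_y = u_x = 2x + 2
Step 3: v = 2xy + 5x + 2y + C
Step 4: v(0,0) = 0 => C = 0
Step 5: v(-2, -4) = -2

-2


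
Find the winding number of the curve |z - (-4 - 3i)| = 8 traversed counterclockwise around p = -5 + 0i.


Step 1: Center c = (-4, -3), radius = 8
Step 2: |p - c|^2 = (-1)^2 + 3^2 = 10
Step 3: r^2 = 64
Step 4: |p-c| < r so winding number = 1

1


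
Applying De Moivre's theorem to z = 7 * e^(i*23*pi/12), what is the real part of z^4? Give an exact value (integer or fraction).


Step 1: By De Moivre's theorem, z^4 = 7^4 * e^(i*4*23*pi/12) = 2401 * (cos(23*pi/3) + i*sin(23*pi/3))
Step 2: |z|^4 = 7^4 = 2401
Step 3: Reduce the angle mod 2*pi: 23*pi/3 - 6*pi = 5*pi/3
Step 4: cos(5*pi/3) = 1/2
Step 5: Re(z^4) = 2401 * 1/2 = 2401/2

2401/2


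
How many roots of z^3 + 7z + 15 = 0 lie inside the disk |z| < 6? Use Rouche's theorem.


Step 1: On |z| = 6 the three terms have sizes |z^3| = 6^3 = 216, |7z| = 7*6 = 42, |15| = 15
Step 2: The dominant term is g(z) = z^3; let h(z) = 7z + 15 so f = g + h
Step 3: On |z| = 6: |g| = 216 and |h| <= 42 + 15 = 57
Step 4: Since 216 > 57, |h| < |g| on |z| = 6, so by Rouche f has the same number of zeros as g inside |z| < 6
Step 5: g(z) = z^3 has 3 zeros (all at the origin) inside |z| < 6. Answer = 3

3


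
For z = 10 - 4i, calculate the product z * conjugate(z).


Step 1: conj(z) = 10 + 4i
Step 2: z * conj(z) = 10^2 + (-4)^2
Step 3: = 100 + 16 = 116

116


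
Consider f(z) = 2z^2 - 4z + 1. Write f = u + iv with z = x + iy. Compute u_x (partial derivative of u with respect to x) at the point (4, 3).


Step 1: f(z) = 2(x+iy)^2 - 4(x+iy) + 1
Step 2: u = 2(x^2 - y^2) - 4x + 1
Step 3: u_x = 4x - 4
Step 4: At (4, 3): u_x = 16 - 4 = 12

12


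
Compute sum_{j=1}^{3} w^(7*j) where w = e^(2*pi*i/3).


Step 1: The sum sum_{j=1}^{n} w^(k*j) equals n if n | k, else 0.
Step 2: Here n = 3, k = 7
Step 3: Does n divide k? 3 | 7 -> False
Step 4: Sum = 0

0


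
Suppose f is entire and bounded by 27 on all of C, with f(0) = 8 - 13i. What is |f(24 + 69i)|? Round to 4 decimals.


Step 1: By Liouville's theorem, a bounded entire function is constant.
Step 2: f(z) = f(0) = 8 - 13i for all z.
Step 3: |f(w)| = |8 - 13i| = sqrt(64 + 169)
Step 4: = 15.2643

15.2643


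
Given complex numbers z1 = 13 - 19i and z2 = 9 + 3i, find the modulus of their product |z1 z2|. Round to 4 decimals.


Step 1: |z1| = sqrt(13^2 + (-19)^2) = sqrt(530)
Step 2: |z2| = sqrt(9^2 + 3^2) = sqrt(90)
Step 3: |z1*z2| = |z1|*|z2| = sqrt(530) * sqrt(90) = sqrt(530 * 90) = sqrt(47700)
Step 4: = 218.4033

218.4033


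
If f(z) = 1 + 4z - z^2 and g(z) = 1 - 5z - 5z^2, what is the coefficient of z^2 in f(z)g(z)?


Step 1: z^2 term in f*g comes from: (1)*(-5z^2) + (4z)*(-5z) + (-z^2)*(1)
Step 2: = -5 - 20 - 1
Step 3: = -26

-26


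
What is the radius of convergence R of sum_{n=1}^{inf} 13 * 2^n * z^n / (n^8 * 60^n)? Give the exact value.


Step 1: General term a_n = 13 * 2^n / (n^8 * 60^n)
Step 2: By the root test, |a_n|^(1/n) = 13^(1/n) * 2 / (n^(8/n) * 60) -> 2/60 as n -> infinity (since 13^(1/n) -> 1 and n^(8/n) -> 1)
Step 3: R = 1/lim|a_n|^(1/n) = 60/2 = 30

30


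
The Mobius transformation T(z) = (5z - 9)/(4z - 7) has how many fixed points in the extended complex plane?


Step 1: Fixed points satisfy T(z) = z
Step 2: 4z^2 - 12z + 9 = 0
Step 3: Discriminant = (-12)^2 - 4*4*9 = 0
Step 4: Number of fixed points = 1

1


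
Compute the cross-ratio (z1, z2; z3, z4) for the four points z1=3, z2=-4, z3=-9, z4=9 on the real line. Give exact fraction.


Step 1: (z1-z3)(z2-z4) = 12 * (-13) = -156
Step 2: (z1-z4)(z2-z3) = (-6) * 5 = -30
Step 3: Cross-ratio = 156/30 = 26/5

26/5


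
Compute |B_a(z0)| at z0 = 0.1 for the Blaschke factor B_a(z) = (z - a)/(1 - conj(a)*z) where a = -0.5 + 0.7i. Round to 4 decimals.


Step 1: Numerator z0 - a = 0.1 - (-0.5 + 0.7i) = 0.6 - 0.7i
Step 2: Denominator 1 - conj(a)*z0 = 1 - (-0.5 - 0.7i)*0.1 = 1.05 + 0.07i
Step 3: |z0 - a|^2 = 0.6^2 + (-0.7)^2 = 0.85; |1 - conj(a)*z0|^2 = 1.05^2 + 0.07^2 = 1.1074
Step 4: |B_a(0.1)| = sqrt(0.85 / 1.1074) = sqrt(0.767564)
Step 5: = 0.8761

0.8761


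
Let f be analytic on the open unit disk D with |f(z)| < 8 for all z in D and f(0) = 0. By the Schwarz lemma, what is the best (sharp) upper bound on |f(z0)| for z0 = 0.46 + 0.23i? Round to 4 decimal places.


Step 1: g = f/8 maps D -> D with g(0) = 0, so by the Schwarz lemma |g(z)| <= |z|, i.e. |f(z)| <= 8|z|; this is sharp (f(z) = 8z).
Step 2: |z0|^2 = 0.46^2 + 0.23^2 = 0.2645
Step 3: |z0| = sqrt(0.2645) = 0.514296
Step 4: Best bound = 8 * |z0| = 8 * 0.514296 = 4.1144

4.1144


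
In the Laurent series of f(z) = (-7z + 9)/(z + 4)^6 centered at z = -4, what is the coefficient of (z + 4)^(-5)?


Step 1: Write the numerator in powers of (z + 4): -7z + 9 = -7(z + 4) + (-7*(-4) + 9) = -7(z + 4) + 37
Step 2: Divide by (z + 4)^6: f(z) = 37(z + 4)^(-6) - 7(z + 4)^(-5)
Step 3: This finite sum is the Laurent series of f about z = -4.
Step 4: Coefficient of (z + 4)^(-5) = coefficient of (z + 4) in the re-centred numerator = -7

-7


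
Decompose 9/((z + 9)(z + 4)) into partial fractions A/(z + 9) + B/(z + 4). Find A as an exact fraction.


Step 1: Multiply both sides by (z + 9) and set z = -9
Step 2: A = 9 / (-9 + 4)
Step 3: A = 9 / (-5)
Step 4: A = -9/5

-9/5


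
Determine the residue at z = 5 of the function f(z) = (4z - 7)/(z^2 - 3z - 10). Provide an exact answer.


Step 1: Q(z) = z^2 - 3z - 10 = (z - 5)(z + 2)
Step 2: Q'(z) = 2z - 3
Step 3: Q'(5) = 7, P(5) = 13
Step 4: Res = P(5)/Q'(5) = 13/7 = 13/7

13/7


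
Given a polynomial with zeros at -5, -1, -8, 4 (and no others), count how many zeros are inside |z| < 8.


Step 1: Check each root:
  z = -5: |-5| = 5 < 8
  z = -1: |-1| = 1 < 8
  z = -8: |-8| = 8 >= 8
  z = 4: |4| = 4 < 8
Step 2: Count = 3

3


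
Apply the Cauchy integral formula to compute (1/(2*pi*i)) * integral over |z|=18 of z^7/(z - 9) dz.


Step 1: f(z) = z^7, a = 9 is inside |z| = 18
Step 2: By Cauchy integral formula: (1/(2pi*i)) * integral = f(a)
Step 3: f(9) = 9^7 = 4782969

4782969


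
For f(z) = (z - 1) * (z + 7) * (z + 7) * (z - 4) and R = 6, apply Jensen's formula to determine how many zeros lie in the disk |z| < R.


Jensen's formula: (1/2pi)*integral log|f(Re^it)|dt = log|f(0)| + sum_{|a_k|<R} log(R/|a_k|)
Step 1: f(0) = (-1) * 7 * 7 * (-4) = 196
Step 2: log|f(0)| = log|1| + log|-7| + log|-7| + log|4| = 5.2781
Step 3: Zeros inside |z| < 6: 1, 4
Step 4: Jensen sum = log(6/1) + log(6/4) = 2.1972
Step 5: n(R) = number of terms in the Jensen sum = count of zeros inside |z| < 6 = 2

2


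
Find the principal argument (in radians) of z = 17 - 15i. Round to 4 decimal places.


Step 1: z = 17 - 15i
Step 2: arg(z) = atan2(-15, 17)
Step 3: arg(z) = -0.723

-0.723


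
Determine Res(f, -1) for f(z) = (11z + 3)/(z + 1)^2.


Step 1: Pole of order 2 at z = -1
Step 2: Res = lim d/dz [(z + 1)^2 * f(z)] as z -> -1
Step 3: (z + 1)^2 * f(z) = 11z + 3
Step 4: d/dz[11z + 3] = 11

11


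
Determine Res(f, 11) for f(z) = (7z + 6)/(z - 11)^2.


Step 1: Pole of order 2 at z = 11
Step 2: Res = lim d/dz [(z - 11)^2 * f(z)] as z -> 11
Step 3: (z - 11)^2 * f(z) = 7z + 6
Step 4: d/dz[7z + 6] = 7

7


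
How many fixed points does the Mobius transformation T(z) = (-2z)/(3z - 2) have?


Step 1: Fixed points satisfy T(z) = z
Step 2: 3z^2 = 0
Step 3: Discriminant = 0^2 - 4*3*0 = 0
Step 4: Number of fixed points = 1

1


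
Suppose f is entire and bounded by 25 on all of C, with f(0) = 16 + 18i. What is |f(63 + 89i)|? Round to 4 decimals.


Step 1: By Liouville's theorem, a bounded entire function is constant.
Step 2: f(z) = f(0) = 16 + 18i for all z.
Step 3: |f(w)| = |16 + 18i| = sqrt(256 + 324)
Step 4: = 24.0832

24.0832


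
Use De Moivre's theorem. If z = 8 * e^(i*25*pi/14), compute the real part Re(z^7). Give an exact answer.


Step 1: By De Moivre's theorem, z^7 = 8^7 * e^(i*7*25*pi/14) = 2097152 * (cos(25*pi/2) + i*sin(25*pi/2))
Step 2: |z|^7 = 8^7 = 2097152
Step 3: Reduce the angle mod 2*pi: 25*pi/2 - 12*pi = pi/2
Step 4: cos(pi/2) = 0
Step 5: Re(z^7) = 2097152 * 0 = 0

0


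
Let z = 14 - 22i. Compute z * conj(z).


Step 1: conj(z) = 14 + 22i
Step 2: z * conj(z) = 14^2 + (-22)^2
Step 3: = 196 + 484 = 680

680


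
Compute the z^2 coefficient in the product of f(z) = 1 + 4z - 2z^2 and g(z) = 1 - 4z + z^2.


Step 1: z^2 term in f*g comes from: (1)*(z^2) + (4z)*(-4z) + (-2z^2)*(1)
Step 2: = 1 - 16 - 2
Step 3: = -17

-17


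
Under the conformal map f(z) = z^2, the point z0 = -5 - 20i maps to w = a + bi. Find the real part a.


Step 1: z0 = -5 - 20i
Step 2: z0^2 = (-5)^2 - (-20)^2 + 200i
Step 3: real part = 25 - 400 = -375

-375


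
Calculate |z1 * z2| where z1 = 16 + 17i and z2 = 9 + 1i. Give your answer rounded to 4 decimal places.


Step 1: |z1| = sqrt(16^2 + 17^2) = sqrt(545)
Step 2: |z2| = sqrt(9^2 + 1^2) = sqrt(82)
Step 3: |z1*z2| = |z1|*|z2| = sqrt(545) * sqrt(82) = sqrt(545 * 82) = sqrt(44690)
Step 4: = 211.4001

211.4001


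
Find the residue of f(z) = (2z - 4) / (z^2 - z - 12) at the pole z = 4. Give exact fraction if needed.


Step 1: Q(z) = z^2 - z - 12 = (z - 4)(z + 3)
Step 2: Q'(z) = 2z - 1
Step 3: Q'(4) = 7, P(4) = 4
Step 4: Res = P(4)/Q'(4) = 4/7 = 4/7

4/7


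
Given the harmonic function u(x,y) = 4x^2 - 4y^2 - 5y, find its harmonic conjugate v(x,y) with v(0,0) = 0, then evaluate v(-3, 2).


Step 1: v_x = -u_y = 8y + 5
Step 2: v_y = u_x = 8x + 0
Step 3: v = 8xy + 5x + C
Step 4: v(0,0) = 0 => C = 0
Step 5: v(-3, 2) = -63

-63


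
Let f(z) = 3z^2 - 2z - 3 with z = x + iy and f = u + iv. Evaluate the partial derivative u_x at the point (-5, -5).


Step 1: f(z) = 3(x+iy)^2 - 2(x+iy) - 3
Step 2: u = 3(x^2 - y^2) - 2x - 3
Step 3: u_x = 6x - 2
Step 4: At (-5, -5): u_x = -30 - 2 = -32

-32


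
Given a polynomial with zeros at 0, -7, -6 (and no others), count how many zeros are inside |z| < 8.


Step 1: Check each root:
  z = 0: |0| = 0 < 8
  z = -7: |-7| = 7 < 8
  z = -6: |-6| = 6 < 8
Step 2: Count = 3

3


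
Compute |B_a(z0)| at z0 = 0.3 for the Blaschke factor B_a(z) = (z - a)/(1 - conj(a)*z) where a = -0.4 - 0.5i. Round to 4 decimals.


Step 1: Numerator z0 - a = 0.3 - (-0.4 - 0.5i) = 0.7 + 0.5i
Step 2: Denominator 1 - conj(a)*z0 = 1 - (-0.4 + 0.5i)*0.3 = 1.12 - 0.15i
Step 3: |z0 - a|^2 = 0.7^2 + 0.5^2 = 0.74; |1 - conj(a)*z0|^2 = 1.12^2 + (-0.15)^2 = 1.2769
Step 4: |B_a(0.3)| = sqrt(0.74 / 1.2769) = sqrt(0.579529)
Step 5: = 0.7613

0.7613


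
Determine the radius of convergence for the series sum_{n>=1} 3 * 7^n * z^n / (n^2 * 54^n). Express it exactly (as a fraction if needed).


Step 1: General term a_n = 3 * 7^n / (n^2 * 54^n)
Step 2: By the root test, |a_n|^(1/n) = 3^(1/n) * 7 / (n^(2/n) * 54) -> 7/54 as n -> infinity (since 3^(1/n) -> 1 and n^(2/n) -> 1)
Step 3: R = 1/lim|a_n|^(1/n) = 54/7

54/7


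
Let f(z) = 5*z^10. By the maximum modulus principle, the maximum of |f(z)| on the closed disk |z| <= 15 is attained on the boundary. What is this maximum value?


Step 1: On |z| = 15, |f(z)| = 5 * |z|^10 = 5 * 15^10
Step 2: By maximum modulus principle, maximum is on boundary.
Step 3: Maximum = 5 * 576650390625 = 2883251953125

2883251953125


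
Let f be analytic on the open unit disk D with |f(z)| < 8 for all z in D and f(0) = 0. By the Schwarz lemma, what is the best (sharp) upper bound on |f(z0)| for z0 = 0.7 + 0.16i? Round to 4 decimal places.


Step 1: g = f/8 maps D -> D with g(0) = 0, so by the Schwarz lemma |g(z)| <= |z|, i.e. |f(z)| <= 8|z|; this is sharp (f(z) = 8z).
Step 2: |z0|^2 = 0.7^2 + 0.16^2 = 0.5156
Step 3: |z0| = sqrt(0.5156) = 0.718053
Step 4: Best bound = 8 * |z0| = 8 * 0.718053 = 5.7444

5.7444


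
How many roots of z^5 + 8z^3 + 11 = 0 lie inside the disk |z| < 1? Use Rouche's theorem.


Step 1: On |z| = 1 the three terms have sizes |z^5| = 1^5 = 1, |8z^3| = 8*1^3 = 8, |11| = 11
Step 2: The dominant term is g(z) = 11; let h(z) = z^5 + 8z^3 so f = g + h
Step 3: On |z| = 1: |g| = 11 and |h| <= 1 + 8 = 9
Step 4: Since 11 > 9, |h| < |g| on |z| = 1, so by Rouche f has the same number of zeros as g inside |z| < 1
Step 5: g(z) = 11 is a nonzero constant with no zeros inside |z| < 1. Answer = 0

0


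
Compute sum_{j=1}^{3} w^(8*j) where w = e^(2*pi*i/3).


Step 1: The sum sum_{j=1}^{n} w^(k*j) equals n if n | k, else 0.
Step 2: Here n = 3, k = 8
Step 3: Does n divide k? 3 | 8 -> False
Step 4: Sum = 0

0


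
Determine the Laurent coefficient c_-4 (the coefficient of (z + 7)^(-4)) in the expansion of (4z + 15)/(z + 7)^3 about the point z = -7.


Step 1: Write the numerator in powers of (z + 7): 4z + 15 = 4(z + 7) + (4*(-7) + 15) = 4(z + 7) - 13
Step 2: Divide by (z + 7)^3: f(z) = -13(z + 7)^(-3) + 4(z + 7)^(-2)
Step 3: This finite sum is the Laurent series of f about z = -7.
Step 4: Only the powers -3 and -2 appear, so the coefficient of (z + 7)^(-4) = 0

0


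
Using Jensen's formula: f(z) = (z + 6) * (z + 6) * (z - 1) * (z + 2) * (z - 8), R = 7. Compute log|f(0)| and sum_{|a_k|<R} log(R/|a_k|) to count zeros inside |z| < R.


Jensen's formula: (1/2pi)*integral log|f(Re^it)|dt = log|f(0)| + sum_{|a_k|<R} log(R/|a_k|)
Step 1: f(0) = 6 * 6 * (-1) * 2 * (-8) = 576
Step 2: log|f(0)| = log|-6| + log|-6| + log|1| + log|-2| + log|8| = 6.3561
Step 3: Zeros inside |z| < 7: -6, -6, 1, -2
Step 4: Jensen sum = log(7/6) + log(7/6) + log(7/1) + log(7/2) = 3.507
Step 5: n(R) = number of terms in the Jensen sum = count of zeros inside |z| < 7 = 4

4


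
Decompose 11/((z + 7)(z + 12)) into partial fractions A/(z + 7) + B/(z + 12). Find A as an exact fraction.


Step 1: Multiply both sides by (z + 7) and set z = -7
Step 2: A = 11 / (-7 + 12)
Step 3: A = 11 / 5
Step 4: A = 11/5

11/5


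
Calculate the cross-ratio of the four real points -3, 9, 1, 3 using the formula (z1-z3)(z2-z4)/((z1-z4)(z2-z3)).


Step 1: (z1-z3)(z2-z4) = (-4) * 6 = -24
Step 2: (z1-z4)(z2-z3) = (-6) * 8 = -48
Step 3: Cross-ratio = 24/48 = 1/2

1/2


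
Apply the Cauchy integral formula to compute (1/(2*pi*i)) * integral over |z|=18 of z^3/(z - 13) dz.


Step 1: f(z) = z^3, a = 13 is inside |z| = 18
Step 2: By Cauchy integral formula: (1/(2pi*i)) * integral = f(a)
Step 3: f(13) = 13^3 = 2197

2197


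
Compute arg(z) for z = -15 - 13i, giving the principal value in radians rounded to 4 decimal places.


Step 1: z = -15 - 13i
Step 2: arg(z) = atan2(-13, -15)
Step 3: arg(z) = -2.4275

-2.4275


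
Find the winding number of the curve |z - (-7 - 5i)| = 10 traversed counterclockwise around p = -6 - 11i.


Step 1: Center c = (-7, -5), radius = 10
Step 2: |p - c|^2 = 1^2 + (-6)^2 = 37
Step 3: r^2 = 100
Step 4: |p-c| < r so winding number = 1

1


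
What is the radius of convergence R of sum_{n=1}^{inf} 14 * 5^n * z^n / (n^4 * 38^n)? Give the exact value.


Step 1: General term a_n = 14 * 5^n / (n^4 * 38^n)
Step 2: By the root test, |a_n|^(1/n) = 14^(1/n) * 5 / (n^(4/n) * 38) -> 5/38 as n -> infinity (since 14^(1/n) -> 1 and n^(4/n) -> 1)
Step 3: R = 1/lim|a_n|^(1/n) = 38/5

38/5


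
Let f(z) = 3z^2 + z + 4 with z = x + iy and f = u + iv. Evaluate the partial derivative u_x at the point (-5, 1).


Step 1: f(z) = 3(x+iy)^2 + (x+iy) + 4
Step 2: u = 3(x^2 - y^2) + x + 4
Step 3: u_x = 6x + 1
Step 4: At (-5, 1): u_x = -30 + 1 = -29

-29


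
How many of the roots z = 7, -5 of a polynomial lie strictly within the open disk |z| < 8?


Step 1: Check each root:
  z = 7: |7| = 7 < 8
  z = -5: |-5| = 5 < 8
Step 2: Count = 2

2


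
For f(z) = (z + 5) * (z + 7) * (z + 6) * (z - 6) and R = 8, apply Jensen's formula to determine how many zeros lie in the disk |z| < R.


Jensen's formula: (1/2pi)*integral log|f(Re^it)|dt = log|f(0)| + sum_{|a_k|<R} log(R/|a_k|)
Step 1: f(0) = 5 * 7 * 6 * (-6) = -1260
Step 2: log|f(0)| = log|-5| + log|-7| + log|-6| + log|6| = 7.1389
Step 3: Zeros inside |z| < 8: -5, -7, -6, 6
Step 4: Jensen sum = log(8/5) + log(8/7) + log(8/6) + log(8/6) = 1.1789
Step 5: n(R) = number of terms in the Jensen sum = count of zeros inside |z| < 8 = 4

4


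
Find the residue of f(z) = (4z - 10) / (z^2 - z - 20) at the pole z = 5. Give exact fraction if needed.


Step 1: Q(z) = z^2 - z - 20 = (z - 5)(z + 4)
Step 2: Q'(z) = 2z - 1
Step 3: Q'(5) = 9, P(5) = 10
Step 4: Res = P(5)/Q'(5) = 10/9 = 10/9

10/9


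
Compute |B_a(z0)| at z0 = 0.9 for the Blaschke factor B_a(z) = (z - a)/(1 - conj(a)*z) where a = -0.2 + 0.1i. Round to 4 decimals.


Step 1: Numerator z0 - a = 0.9 - (-0.2 + 0.1i) = 1.1 - 0.1i
Step 2: Denominator 1 - conj(a)*z0 = 1 - (-0.2 - 0.1i)*0.9 = 1.18 + 0.09i
Step 3: |z0 - a|^2 = 1.1^2 + (-0.1)^2 = 1.22; |1 - conj(a)*z0|^2 = 1.18^2 + 0.09^2 = 1.4005
Step 4: |B_a(0.9)| = sqrt(1.22 / 1.4005) = sqrt(0.871117)
Step 5: = 0.9333

0.9333


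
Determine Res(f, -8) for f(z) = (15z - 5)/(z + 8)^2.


Step 1: Pole of order 2 at z = -8
Step 2: Res = lim d/dz [(z + 8)^2 * f(z)] as z -> -8
Step 3: (z + 8)^2 * f(z) = 15z - 5
Step 4: d/dz[15z - 5] = 15

15


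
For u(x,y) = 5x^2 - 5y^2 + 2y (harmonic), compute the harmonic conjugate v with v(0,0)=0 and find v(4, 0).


Step 1: v_x = -u_y = 10y - 2
Step 2: v_y = u_x = 10x + 0
Step 3: v = 10xy - 2x + C
Step 4: v(0,0) = 0 => C = 0
Step 5: v(4, 0) = -8

-8


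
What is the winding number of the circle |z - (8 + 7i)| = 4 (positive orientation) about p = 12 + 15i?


Step 1: Center c = (8, 7), radius = 4
Step 2: |p - c|^2 = 4^2 + 8^2 = 80
Step 3: r^2 = 16
Step 4: |p-c| > r so winding number = 0

0


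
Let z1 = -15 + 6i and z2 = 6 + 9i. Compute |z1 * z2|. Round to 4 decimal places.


Step 1: |z1| = sqrt((-15)^2 + 6^2) = sqrt(261)
Step 2: |z2| = sqrt(6^2 + 9^2) = sqrt(117)
Step 3: |z1*z2| = |z1|*|z2| = sqrt(261) * sqrt(117) = sqrt(261 * 117) = sqrt(30537)
Step 4: = 174.7484

174.7484


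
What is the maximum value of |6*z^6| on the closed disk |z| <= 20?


Step 1: On |z| = 20, |f(z)| = 6 * |z|^6 = 6 * 20^6
Step 2: By maximum modulus principle, maximum is on boundary.
Step 3: Maximum = 6 * 64000000 = 384000000

384000000


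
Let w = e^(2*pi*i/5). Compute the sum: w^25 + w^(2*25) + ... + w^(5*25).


Step 1: The sum sum_{j=1}^{n} w^(k*j) equals n if n | k, else 0.
Step 2: Here n = 5, k = 25
Step 3: Does n divide k? 5 | 25 -> True
Step 4: Sum = 5

5


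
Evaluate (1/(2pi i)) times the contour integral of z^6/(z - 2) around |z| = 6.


Step 1: f(z) = z^6, a = 2 is inside |z| = 6
Step 2: By Cauchy integral formula: (1/(2pi*i)) * integral = f(a)
Step 3: f(2) = 2^6 = 64

64


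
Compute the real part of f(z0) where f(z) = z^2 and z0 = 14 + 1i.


Step 1: z0 = 14 + 1i
Step 2: z0^2 = 14^2 - 1^2 + 28i
Step 3: real part = 196 - 1 = 195

195


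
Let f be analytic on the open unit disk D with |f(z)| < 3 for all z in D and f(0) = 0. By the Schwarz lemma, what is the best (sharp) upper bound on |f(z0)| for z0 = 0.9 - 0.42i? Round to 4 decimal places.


Step 1: g = f/3 maps D -> D with g(0) = 0, so by the Schwarz lemma |g(z)| <= |z|, i.e. |f(z)| <= 3|z|; this is sharp (f(z) = 3z).
Step 2: |z0|^2 = 0.9^2 + (-0.42)^2 = 0.9864
Step 3: |z0| = sqrt(0.9864) = 0.993177
Step 4: Best bound = 3 * |z0| = 3 * 0.993177 = 2.9795

2.9795


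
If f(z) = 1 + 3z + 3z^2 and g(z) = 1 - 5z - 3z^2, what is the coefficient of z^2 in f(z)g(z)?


Step 1: z^2 term in f*g comes from: (1)*(-3z^2) + (3z)*(-5z) + (3z^2)*(1)
Step 2: = -3 - 15 + 3
Step 3: = -15

-15


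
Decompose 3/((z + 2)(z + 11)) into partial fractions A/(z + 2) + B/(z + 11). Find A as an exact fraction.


Step 1: Multiply both sides by (z + 2) and set z = -2
Step 2: A = 3 / (-2 + 11)
Step 3: A = 3 / 9
Step 4: A = 1/3

1/3


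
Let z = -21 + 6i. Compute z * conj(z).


Step 1: conj(z) = -21 - 6i
Step 2: z * conj(z) = (-21)^2 + 6^2
Step 3: = 441 + 36 = 477

477


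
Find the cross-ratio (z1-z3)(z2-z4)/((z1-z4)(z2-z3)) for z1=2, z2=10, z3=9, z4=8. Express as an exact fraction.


Step 1: (z1-z3)(z2-z4) = (-7) * 2 = -14
Step 2: (z1-z4)(z2-z3) = (-6) * 1 = -6
Step 3: Cross-ratio = 14/6 = 7/3

7/3


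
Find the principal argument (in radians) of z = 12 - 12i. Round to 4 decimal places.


Step 1: z = 12 - 12i
Step 2: arg(z) = atan2(-12, 12)
Step 3: arg(z) = -0.7854

-0.7854


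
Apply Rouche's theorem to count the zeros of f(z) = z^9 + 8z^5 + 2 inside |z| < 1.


Step 1: On |z| = 1 the three terms have sizes |z^9| = 1^9 = 1, |8z^5| = 8*1^5 = 8, |2| = 2
Step 2: The dominant term is g(z) = 8z^5; let h(z) = z^9 + 2 so f = g + h
Step 3: On |z| = 1: |g| = 8 and |h| <= 1 + 2 = 3
Step 4: Since 8 > 3, |h| < |g| on |z| = 1, so by Rouche f has the same number of zeros as g inside |z| < 1
Step 5: g(z) = 8z^5 has 5 zeros (at the origin, multiplicity 5) inside |z| < 1. Answer = 5

5


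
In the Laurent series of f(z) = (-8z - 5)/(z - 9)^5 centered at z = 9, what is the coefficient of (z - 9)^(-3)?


Step 1: Write the numerator in powers of (z - 9): -8z - 5 = -8(z - 9) + (-8*9 - 5) = -8(z - 9) - 77
Step 2: Divide by (z - 9)^5: f(z) = -77(z - 9)^(-5) - 8(z - 9)^(-4)
Step 3: This finite sum is the Laurent series of f about z = 9.
Step 4: Only the powers -5 and -4 appear, so the coefficient of (z - 9)^(-3) = 0

0


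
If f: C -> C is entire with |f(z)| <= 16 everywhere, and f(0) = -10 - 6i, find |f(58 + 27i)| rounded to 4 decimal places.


Step 1: By Liouville's theorem, a bounded entire function is constant.
Step 2: f(z) = f(0) = -10 - 6i for all z.
Step 3: |f(w)| = |-10 - 6i| = sqrt(100 + 36)
Step 4: = 11.6619

11.6619


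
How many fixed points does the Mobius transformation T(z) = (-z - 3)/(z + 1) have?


Step 1: Fixed points satisfy T(z) = z
Step 2: z^2 + 2z + 3 = 0
Step 3: Discriminant = 2^2 - 4*1*3 = -8
Step 4: Number of fixed points = 2

2


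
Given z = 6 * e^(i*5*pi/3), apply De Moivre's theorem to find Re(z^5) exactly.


Step 1: By De Moivre's theorem, z^5 = 6^5 * e^(i*5*5*pi/3) = 7776 * (cos(25*pi/3) + i*sin(25*pi/3))
Step 2: |z|^5 = 6^5 = 7776
Step 3: Reduce the angle mod 2*pi: 25*pi/3 - 8*pi = pi/3
Step 4: cos(pi/3) = 1/2
Step 5: Re(z^5) = 7776 * 1/2 = 3888

3888


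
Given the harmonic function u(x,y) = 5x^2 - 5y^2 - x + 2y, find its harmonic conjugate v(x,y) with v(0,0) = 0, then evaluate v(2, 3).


Step 1: v_x = -u_y = 10y - 2
Step 2: v_y = u_x = 10x - 1
Step 3: v = 10xy - 2x - y + C
Step 4: v(0,0) = 0 => C = 0
Step 5: v(2, 3) = 53

53


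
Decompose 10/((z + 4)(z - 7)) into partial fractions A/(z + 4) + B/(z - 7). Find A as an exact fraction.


Step 1: Multiply both sides by (z + 4) and set z = -4
Step 2: A = 10 / (-4 - 7)
Step 3: A = 10 / (-11)
Step 4: A = -10/11

-10/11


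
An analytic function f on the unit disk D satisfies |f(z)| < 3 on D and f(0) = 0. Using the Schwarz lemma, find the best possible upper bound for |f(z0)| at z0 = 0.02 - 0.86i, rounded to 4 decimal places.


Step 1: g = f/3 maps D -> D with g(0) = 0, so by the Schwarz lemma |g(z)| <= |z|, i.e. |f(z)| <= 3|z|; this is sharp (f(z) = 3z).
Step 2: |z0|^2 = 0.02^2 + (-0.86)^2 = 0.74
Step 3: |z0| = sqrt(0.74) = 0.860233
Step 4: Best bound = 3 * |z0| = 3 * 0.860233 = 2.5807

2.5807


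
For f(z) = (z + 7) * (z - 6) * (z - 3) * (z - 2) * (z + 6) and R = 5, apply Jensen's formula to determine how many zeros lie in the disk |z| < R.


Jensen's formula: (1/2pi)*integral log|f(Re^it)|dt = log|f(0)| + sum_{|a_k|<R} log(R/|a_k|)
Step 1: f(0) = 7 * (-6) * (-3) * (-2) * 6 = -1512
Step 2: log|f(0)| = log|-7| + log|6| + log|3| + log|2| + log|-6| = 7.3212
Step 3: Zeros inside |z| < 5: 3, 2
Step 4: Jensen sum = log(5/3) + log(5/2) = 1.4271
Step 5: n(R) = number of terms in the Jensen sum = count of zeros inside |z| < 5 = 2

2


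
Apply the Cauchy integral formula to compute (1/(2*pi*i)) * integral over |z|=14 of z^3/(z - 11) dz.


Step 1: f(z) = z^3, a = 11 is inside |z| = 14
Step 2: By Cauchy integral formula: (1/(2pi*i)) * integral = f(a)
Step 3: f(11) = 11^3 = 1331

1331


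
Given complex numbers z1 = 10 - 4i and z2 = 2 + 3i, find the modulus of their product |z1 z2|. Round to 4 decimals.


Step 1: |z1| = sqrt(10^2 + (-4)^2) = sqrt(116)
Step 2: |z2| = sqrt(2^2 + 3^2) = sqrt(13)
Step 3: |z1*z2| = |z1|*|z2| = sqrt(116) * sqrt(13) = sqrt(116 * 13) = sqrt(1508)
Step 4: = 38.833

38.833


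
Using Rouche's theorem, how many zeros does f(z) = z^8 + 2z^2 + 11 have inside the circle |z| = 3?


Step 1: On |z| = 3 the three terms have sizes |z^8| = 3^8 = 6561, |2z^2| = 2*3^2 = 18, |11| = 11
Step 2: The dominant term is g(z) = z^8; let h(z) = 2z^2 + 11 so f = g + h
Step 3: On |z| = 3: |g| = 6561 and |h| <= 18 + 11 = 29
Step 4: Since 6561 > 29, |h| < |g| on |z| = 3, so by Rouche f has the same number of zeros as g inside |z| < 3
Step 5: g(z) = z^8 has 8 zeros (all at the origin) inside |z| < 3. Answer = 8

8


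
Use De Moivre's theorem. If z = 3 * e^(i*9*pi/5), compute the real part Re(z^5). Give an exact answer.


Step 1: By De Moivre's theorem, z^5 = 3^5 * e^(i*5*9*pi/5) = 243 * (cos(9*pi) + i*sin(9*pi))
Step 2: |z|^5 = 3^5 = 243
Step 3: Reduce the angle mod 2*pi: 9*pi - 8*pi = pi
Step 4: cos(pi) = -1
Step 5: Re(z^5) = 243 * (-1) = -243

-243


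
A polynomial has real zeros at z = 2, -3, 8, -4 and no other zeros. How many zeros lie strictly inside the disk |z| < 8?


Step 1: Check each root:
  z = 2: |2| = 2 < 8
  z = -3: |-3| = 3 < 8
  z = 8: |8| = 8 >= 8
  z = -4: |-4| = 4 < 8
Step 2: Count = 3

3


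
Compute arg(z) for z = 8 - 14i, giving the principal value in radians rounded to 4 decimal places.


Step 1: z = 8 - 14i
Step 2: arg(z) = atan2(-14, 8)
Step 3: arg(z) = -1.0517

-1.0517


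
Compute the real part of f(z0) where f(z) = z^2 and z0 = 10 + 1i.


Step 1: z0 = 10 + 1i
Step 2: z0^2 = 10^2 - 1^2 + 20i
Step 3: real part = 100 - 1 = 99

99


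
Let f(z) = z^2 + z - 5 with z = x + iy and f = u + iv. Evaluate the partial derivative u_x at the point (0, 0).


Step 1: f(z) = (x+iy)^2 + (x+iy) - 5
Step 2: u = (x^2 - y^2) + x - 5
Step 3: u_x = 2x + 1
Step 4: At (0, 0): u_x = 0 + 1 = 1

1


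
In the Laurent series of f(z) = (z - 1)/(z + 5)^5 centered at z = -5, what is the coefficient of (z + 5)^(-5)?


Step 1: Write the numerator in powers of (z + 5): z - 1 = (z + 5) + (1*(-5) - 1) = (z + 5) - 6
Step 2: Divide by (z + 5)^5: f(z) = -6(z + 5)^(-5) + (z + 5)^(-4)
Step 3: This finite sum is the Laurent series of f about z = -5.
Step 4: Coefficient of (z + 5)^(-5) = 1*(-5) - 1 = -6

-6


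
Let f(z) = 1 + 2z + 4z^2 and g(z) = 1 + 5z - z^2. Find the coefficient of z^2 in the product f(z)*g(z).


Step 1: z^2 term in f*g comes from: (1)*(-z^2) + (2z)*(5z) + (4z^2)*(1)
Step 2: = -1 + 10 + 4
Step 3: = 13

13


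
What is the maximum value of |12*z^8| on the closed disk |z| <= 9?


Step 1: On |z| = 9, |f(z)| = 12 * |z|^8 = 12 * 9^8
Step 2: By maximum modulus principle, maximum is on boundary.
Step 3: Maximum = 12 * 43046721 = 516560652

516560652


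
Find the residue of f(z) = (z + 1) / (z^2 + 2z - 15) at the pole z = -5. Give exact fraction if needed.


Step 1: Q(z) = z^2 + 2z - 15 = (z + 5)(z - 3)
Step 2: Q'(z) = 2z + 2
Step 3: Q'(-5) = -8, P(-5) = -4
Step 4: Res = P(-5)/Q'(-5) = -4/(-8) = 1/2

1/2


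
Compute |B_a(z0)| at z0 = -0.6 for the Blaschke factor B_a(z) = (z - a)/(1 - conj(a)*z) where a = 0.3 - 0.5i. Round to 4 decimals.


Step 1: Numerator z0 - a = -0.6 - (0.3 - 0.5i) = -0.9 + 0.5i
Step 2: Denominator 1 - conj(a)*z0 = 1 - (0.3 + 0.5i)*(-0.6) = 1.18 + 0.3i
Step 3: |z0 - a|^2 = (-0.9)^2 + 0.5^2 = 1.06; |1 - conj(a)*z0|^2 = 1.18^2 + 0.3^2 = 1.4824
Step 4: |B_a(-0.6)| = sqrt(1.06 / 1.4824) = sqrt(0.715057)
Step 5: = 0.8456

0.8456


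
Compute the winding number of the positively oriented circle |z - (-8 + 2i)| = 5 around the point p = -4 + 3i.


Step 1: Center c = (-8, 2), radius = 5
Step 2: |p - c|^2 = 4^2 + 1^2 = 17
Step 3: r^2 = 25
Step 4: |p-c| < r so winding number = 1

1


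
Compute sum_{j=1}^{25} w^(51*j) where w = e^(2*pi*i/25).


Step 1: The sum sum_{j=1}^{n} w^(k*j) equals n if n | k, else 0.
Step 2: Here n = 25, k = 51
Step 3: Does n divide k? 25 | 51 -> False
Step 4: Sum = 0

0


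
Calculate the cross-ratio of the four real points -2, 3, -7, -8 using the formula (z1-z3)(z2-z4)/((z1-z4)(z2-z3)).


Step 1: (z1-z3)(z2-z4) = 5 * 11 = 55
Step 2: (z1-z4)(z2-z3) = 6 * 10 = 60
Step 3: Cross-ratio = 55/60 = 11/12

11/12


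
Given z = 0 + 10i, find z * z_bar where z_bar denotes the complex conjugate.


Step 1: conj(z) = 0 - 10i
Step 2: z * conj(z) = 0^2 + 10^2
Step 3: = 0 + 100 = 100

100


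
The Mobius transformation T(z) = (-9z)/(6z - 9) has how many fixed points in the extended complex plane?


Step 1: Fixed points satisfy T(z) = z
Step 2: 6z^2 = 0
Step 3: Discriminant = 0^2 - 4*6*0 = 0
Step 4: Number of fixed points = 1

1


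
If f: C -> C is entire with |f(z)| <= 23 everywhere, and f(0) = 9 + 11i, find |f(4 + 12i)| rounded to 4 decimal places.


Step 1: By Liouville's theorem, a bounded entire function is constant.
Step 2: f(z) = f(0) = 9 + 11i for all z.
Step 3: |f(w)| = |9 + 11i| = sqrt(81 + 121)
Step 4: = 14.2127

14.2127


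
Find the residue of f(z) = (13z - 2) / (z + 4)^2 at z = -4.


Step 1: Pole of order 2 at z = -4
Step 2: Res = lim d/dz [(z + 4)^2 * f(z)] as z -> -4
Step 3: (z + 4)^2 * f(z) = 13z - 2
Step 4: d/dz[13z - 2] = 13

13


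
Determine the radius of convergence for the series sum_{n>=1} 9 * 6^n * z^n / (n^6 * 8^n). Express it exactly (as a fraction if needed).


Step 1: General term a_n = 9 * 6^n / (n^6 * 8^n)
Step 2: By the root test, |a_n|^(1/n) = 9^(1/n) * 6 / (n^(6/n) * 8) -> 6/8 as n -> infinity (since 9^(1/n) -> 1 and n^(6/n) -> 1)
Step 3: R = 1/lim|a_n|^(1/n) = 8/6 = 4/3

4/3


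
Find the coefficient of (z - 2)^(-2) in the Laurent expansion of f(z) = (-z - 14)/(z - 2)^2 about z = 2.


Step 1: Write the numerator in powers of (z - 2): -z - 14 = -(z - 2) + (-1*2 - 14) = -(z - 2) - 16
Step 2: Divide by (z - 2)^2: f(z) = -16(z - 2)^(-2) - (z - 2)^(-1)
Step 3: This finite sum is the Laurent series of f about z = 2.
Step 4: Coefficient of (z - 2)^(-2) = -1*2 - 14 = -16

-16


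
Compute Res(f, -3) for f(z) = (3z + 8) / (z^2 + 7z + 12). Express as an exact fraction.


Step 1: Q(z) = z^2 + 7z + 12 = (z + 3)(z + 4)
Step 2: Q'(z) = 2z + 7
Step 3: Q'(-3) = 1, P(-3) = -1
Step 4: Res = P(-3)/Q'(-3) = -1/1 = -1

-1


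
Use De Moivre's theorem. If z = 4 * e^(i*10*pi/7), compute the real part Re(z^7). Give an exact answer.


Step 1: By De Moivre's theorem, z^7 = 4^7 * e^(i*7*10*pi/7) = 16384 * (cos(10*pi) + i*sin(10*pi))
Step 2: |z|^7 = 4^7 = 16384
Step 3: Reduce the angle mod 2*pi: 10*pi - 10*pi = 0
Step 4: cos(0) = 1
Step 5: Re(z^7) = 16384 * 1 = 16384

16384


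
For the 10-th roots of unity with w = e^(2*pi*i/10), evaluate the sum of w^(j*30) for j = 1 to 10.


Step 1: The sum sum_{j=1}^{n} w^(k*j) equals n if n | k, else 0.
Step 2: Here n = 10, k = 30
Step 3: Does n divide k? 10 | 30 -> True
Step 4: Sum = 10

10


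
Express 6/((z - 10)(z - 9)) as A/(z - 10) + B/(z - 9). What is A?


Step 1: Multiply both sides by (z - 10) and set z = 10
Step 2: A = 6 / (10 - 9)
Step 3: A = 6 / 1
Step 4: A = 6

6


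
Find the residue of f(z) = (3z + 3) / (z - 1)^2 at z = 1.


Step 1: Pole of order 2 at z = 1
Step 2: Res = lim d/dz [(z - 1)^2 * f(z)] as z -> 1
Step 3: (z - 1)^2 * f(z) = 3z + 3
Step 4: d/dz[3z + 3] = 3

3


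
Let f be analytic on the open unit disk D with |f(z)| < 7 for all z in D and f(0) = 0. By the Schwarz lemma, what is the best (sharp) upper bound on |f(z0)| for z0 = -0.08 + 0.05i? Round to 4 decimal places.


Step 1: g = f/7 maps D -> D with g(0) = 0, so by the Schwarz lemma |g(z)| <= |z|, i.e. |f(z)| <= 7|z|; this is sharp (f(z) = 7z).
Step 2: |z0|^2 = (-0.08)^2 + 0.05^2 = 0.0089
Step 3: |z0| = sqrt(0.0089) = 0.09434
Step 4: Best bound = 7 * |z0| = 7 * 0.09434 = 0.6604

0.6604


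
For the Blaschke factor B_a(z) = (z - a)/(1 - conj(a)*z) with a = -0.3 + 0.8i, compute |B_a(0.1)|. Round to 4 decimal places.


Step 1: Numerator z0 - a = 0.1 - (-0.3 + 0.8i) = 0.4 - 0.8i
Step 2: Denominator 1 - conj(a)*z0 = 1 - (-0.3 - 0.8i)*0.1 = 1.03 + 0.08i
Step 3: |z0 - a|^2 = 0.4^2 + (-0.8)^2 = 0.8; |1 - conj(a)*z0|^2 = 1.03^2 + 0.08^2 = 1.0673
Step 4: |B_a(0.1)| = sqrt(0.8 / 1.0673) = sqrt(0.749555)
Step 5: = 0.8658

0.8658


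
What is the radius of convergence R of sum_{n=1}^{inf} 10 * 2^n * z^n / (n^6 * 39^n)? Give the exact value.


Step 1: General term a_n = 10 * 2^n / (n^6 * 39^n)
Step 2: By the root test, |a_n|^(1/n) = 10^(1/n) * 2 / (n^(6/n) * 39) -> 2/39 as n -> infinity (since 10^(1/n) -> 1 and n^(6/n) -> 1)
Step 3: R = 1/lim|a_n|^(1/n) = 39/2

39/2


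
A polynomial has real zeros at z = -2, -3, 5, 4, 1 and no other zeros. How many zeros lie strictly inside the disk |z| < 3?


Step 1: Check each root:
  z = -2: |-2| = 2 < 3
  z = -3: |-3| = 3 >= 3
  z = 5: |5| = 5 >= 3
  z = 4: |4| = 4 >= 3
  z = 1: |1| = 1 < 3
Step 2: Count = 2

2


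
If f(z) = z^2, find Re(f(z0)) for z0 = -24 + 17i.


Step 1: z0 = -24 + 17i
Step 2: z0^2 = (-24)^2 - 17^2 - 816i
Step 3: real part = 576 - 289 = 287

287


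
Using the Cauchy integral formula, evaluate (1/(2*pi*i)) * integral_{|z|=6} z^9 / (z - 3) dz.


Step 1: f(z) = z^9, a = 3 is inside |z| = 6
Step 2: By Cauchy integral formula: (1/(2pi*i)) * integral = f(a)
Step 3: f(3) = 3^9 = 19683

19683


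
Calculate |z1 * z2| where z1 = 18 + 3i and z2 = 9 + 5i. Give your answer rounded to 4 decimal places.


Step 1: |z1| = sqrt(18^2 + 3^2) = sqrt(333)
Step 2: |z2| = sqrt(9^2 + 5^2) = sqrt(106)
Step 3: |z1*z2| = |z1|*|z2| = sqrt(333) * sqrt(106) = sqrt(333 * 106) = sqrt(35298)
Step 4: = 187.8776

187.8776


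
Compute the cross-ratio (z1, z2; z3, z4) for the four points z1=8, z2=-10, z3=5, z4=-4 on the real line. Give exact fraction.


Step 1: (z1-z3)(z2-z4) = 3 * (-6) = -18
Step 2: (z1-z4)(z2-z3) = 12 * (-15) = -180
Step 3: Cross-ratio = 18/180 = 1/10

1/10


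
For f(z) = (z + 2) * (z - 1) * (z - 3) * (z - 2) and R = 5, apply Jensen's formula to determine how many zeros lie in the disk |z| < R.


Jensen's formula: (1/2pi)*integral log|f(Re^it)|dt = log|f(0)| + sum_{|a_k|<R} log(R/|a_k|)
Step 1: f(0) = 2 * (-1) * (-3) * (-2) = -12
Step 2: log|f(0)| = log|-2| + log|1| + log|3| + log|2| = 2.4849
Step 3: Zeros inside |z| < 5: -2, 1, 3, 2
Step 4: Jensen sum = log(5/2) + log(5/1) + log(5/3) + log(5/2) = 3.9528
Step 5: n(R) = number of terms in the Jensen sum = count of zeros inside |z| < 5 = 4

4


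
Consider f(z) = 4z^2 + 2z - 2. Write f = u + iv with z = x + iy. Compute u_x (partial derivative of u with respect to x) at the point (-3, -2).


Step 1: f(z) = 4(x+iy)^2 + 2(x+iy) - 2
Step 2: u = 4(x^2 - y^2) + 2x - 2
Step 3: u_x = 8x + 2
Step 4: At (-3, -2): u_x = -24 + 2 = -22

-22


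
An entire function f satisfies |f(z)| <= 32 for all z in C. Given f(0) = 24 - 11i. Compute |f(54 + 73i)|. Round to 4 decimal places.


Step 1: By Liouville's theorem, a bounded entire function is constant.
Step 2: f(z) = f(0) = 24 - 11i for all z.
Step 3: |f(w)| = |24 - 11i| = sqrt(576 + 121)
Step 4: = 26.4008

26.4008


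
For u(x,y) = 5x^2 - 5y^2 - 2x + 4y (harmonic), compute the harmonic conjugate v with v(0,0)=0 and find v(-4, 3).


Step 1: v_x = -u_y = 10y - 4
Step 2: v_y = u_x = 10x - 2
Step 3: v = 10xy - 4x - 2y + C
Step 4: v(0,0) = 0 => C = 0
Step 5: v(-4, 3) = -110

-110


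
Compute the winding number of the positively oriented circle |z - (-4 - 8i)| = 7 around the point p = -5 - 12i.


Step 1: Center c = (-4, -8), radius = 7
Step 2: |p - c|^2 = (-1)^2 + (-4)^2 = 17
Step 3: r^2 = 49
Step 4: |p-c| < r so winding number = 1

1


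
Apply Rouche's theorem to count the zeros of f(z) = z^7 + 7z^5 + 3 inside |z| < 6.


Step 1: On |z| = 6 the three terms have sizes |z^7| = 6^7 = 279936, |7z^5| = 7*6^5 = 54432, |3| = 3
Step 2: The dominant term is g(z) = z^7; let h(z) = 7z^5 + 3 so f = g + h
Step 3: On |z| = 6: |g| = 279936 and |h| <= 54432 + 3 = 54435
Step 4: Since 279936 > 54435, |h| < |g| on |z| = 6, so by Rouche f has the same number of zeros as g inside |z| < 6
Step 5: g(z) = z^7 has 7 zeros (all at the origin) inside |z| < 6. Answer = 7

7


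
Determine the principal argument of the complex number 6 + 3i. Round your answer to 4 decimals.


Step 1: z = 6 + 3i
Step 2: arg(z) = atan2(3, 6)
Step 3: arg(z) = 0.4636

0.4636


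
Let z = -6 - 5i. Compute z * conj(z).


Step 1: conj(z) = -6 + 5i
Step 2: z * conj(z) = (-6)^2 + (-5)^2
Step 3: = 36 + 25 = 61

61


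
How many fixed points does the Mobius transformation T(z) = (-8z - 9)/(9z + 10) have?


Step 1: Fixed points satisfy T(z) = z
Step 2: 9z^2 + 18z + 9 = 0
Step 3: Discriminant = 18^2 - 4*9*9 = 0
Step 4: Number of fixed points = 1

1


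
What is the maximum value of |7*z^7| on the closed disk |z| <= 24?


Step 1: On |z| = 24, |f(z)| = 7 * |z|^7 = 7 * 24^7
Step 2: By maximum modulus principle, maximum is on boundary.
Step 3: Maximum = 7 * 4586471424 = 32105299968

32105299968


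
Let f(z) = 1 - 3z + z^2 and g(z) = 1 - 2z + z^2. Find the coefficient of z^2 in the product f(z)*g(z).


Step 1: z^2 term in f*g comes from: (1)*(z^2) + (-3z)*(-2z) + (z^2)*(1)
Step 2: = 1 + 6 + 1
Step 3: = 8

8


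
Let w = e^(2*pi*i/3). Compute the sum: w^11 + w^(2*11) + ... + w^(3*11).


Step 1: The sum sum_{j=1}^{n} w^(k*j) equals n if n | k, else 0.
Step 2: Here n = 3, k = 11
Step 3: Does n divide k? 3 | 11 -> False
Step 4: Sum = 0

0


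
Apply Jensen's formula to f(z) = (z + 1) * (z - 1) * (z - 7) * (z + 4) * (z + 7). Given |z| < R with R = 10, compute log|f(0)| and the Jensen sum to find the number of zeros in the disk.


Jensen's formula: (1/2pi)*integral log|f(Re^it)|dt = log|f(0)| + sum_{|a_k|<R} log(R/|a_k|)
Step 1: f(0) = 1 * (-1) * (-7) * 4 * 7 = 196
Step 2: log|f(0)| = log|-1| + log|1| + log|7| + log|-4| + log|-7| = 5.2781
Step 3: Zeros inside |z| < 10: -1, 1, 7, -4, -7
Step 4: Jensen sum = log(10/1) + log(10/1) + log(10/7) + log(10/4) + log(10/7) = 6.2348
Step 5: n(R) = number of terms in the Jensen sum = count of zeros inside |z| < 10 = 5

5


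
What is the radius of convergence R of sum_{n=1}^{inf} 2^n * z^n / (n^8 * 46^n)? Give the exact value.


Step 1: General term a_n = 2^n / (n^8 * 46^n)
Step 2: By the root test, |a_n|^(1/n) = 2 / (n^(8/n) * 46) -> 2/46 as n -> infinity (since n^(8/n) -> 1)
Step 3: R = 1/lim|a_n|^(1/n) = 46/2 = 23

23


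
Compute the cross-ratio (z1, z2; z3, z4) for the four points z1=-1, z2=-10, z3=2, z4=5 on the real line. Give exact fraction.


Step 1: (z1-z3)(z2-z4) = (-3) * (-15) = 45
Step 2: (z1-z4)(z2-z3) = (-6) * (-12) = 72
Step 3: Cross-ratio = 45/72 = 5/8

5/8


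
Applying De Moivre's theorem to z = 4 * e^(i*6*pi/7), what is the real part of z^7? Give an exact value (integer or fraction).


Step 1: By De Moivre's theorem, z^7 = 4^7 * e^(i*7*6*pi/7) = 16384 * (cos(6*pi) + i*sin(6*pi))
Step 2: |z|^7 = 4^7 = 16384
Step 3: Reduce the angle mod 2*pi: 6*pi - 6*pi = 0
Step 4: cos(0) = 1
Step 5: Re(z^7) = 16384 * 1 = 16384

16384


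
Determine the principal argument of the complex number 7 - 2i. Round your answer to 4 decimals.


Step 1: z = 7 - 2i
Step 2: arg(z) = atan2(-2, 7)
Step 3: arg(z) = -0.2783

-0.2783


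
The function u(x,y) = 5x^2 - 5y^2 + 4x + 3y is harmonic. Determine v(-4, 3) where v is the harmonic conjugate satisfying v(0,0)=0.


Step 1: v_x = -u_y = 10y - 3
Step 2: v_y = u_x = 10x + 4
Step 3: v = 10xy - 3x + 4y + C
Step 4: v(0,0) = 0 => C = 0
Step 5: v(-4, 3) = -96

-96
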